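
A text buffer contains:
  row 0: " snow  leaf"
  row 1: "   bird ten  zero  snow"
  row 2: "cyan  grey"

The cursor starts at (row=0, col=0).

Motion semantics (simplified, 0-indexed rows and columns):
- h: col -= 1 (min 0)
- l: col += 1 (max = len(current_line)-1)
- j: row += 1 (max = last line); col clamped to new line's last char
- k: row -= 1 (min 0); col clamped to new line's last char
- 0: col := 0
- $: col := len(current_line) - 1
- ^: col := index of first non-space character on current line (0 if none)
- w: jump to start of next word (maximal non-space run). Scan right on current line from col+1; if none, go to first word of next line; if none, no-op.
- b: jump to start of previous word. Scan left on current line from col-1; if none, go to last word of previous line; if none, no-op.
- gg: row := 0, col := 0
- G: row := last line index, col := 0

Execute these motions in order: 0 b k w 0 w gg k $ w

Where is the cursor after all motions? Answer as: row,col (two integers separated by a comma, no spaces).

After 1 (0): row=0 col=0 char='_'
After 2 (b): row=0 col=0 char='_'
After 3 (k): row=0 col=0 char='_'
After 4 (w): row=0 col=1 char='s'
After 5 (0): row=0 col=0 char='_'
After 6 (w): row=0 col=1 char='s'
After 7 (gg): row=0 col=0 char='_'
After 8 (k): row=0 col=0 char='_'
After 9 ($): row=0 col=10 char='f'
After 10 (w): row=1 col=3 char='b'

Answer: 1,3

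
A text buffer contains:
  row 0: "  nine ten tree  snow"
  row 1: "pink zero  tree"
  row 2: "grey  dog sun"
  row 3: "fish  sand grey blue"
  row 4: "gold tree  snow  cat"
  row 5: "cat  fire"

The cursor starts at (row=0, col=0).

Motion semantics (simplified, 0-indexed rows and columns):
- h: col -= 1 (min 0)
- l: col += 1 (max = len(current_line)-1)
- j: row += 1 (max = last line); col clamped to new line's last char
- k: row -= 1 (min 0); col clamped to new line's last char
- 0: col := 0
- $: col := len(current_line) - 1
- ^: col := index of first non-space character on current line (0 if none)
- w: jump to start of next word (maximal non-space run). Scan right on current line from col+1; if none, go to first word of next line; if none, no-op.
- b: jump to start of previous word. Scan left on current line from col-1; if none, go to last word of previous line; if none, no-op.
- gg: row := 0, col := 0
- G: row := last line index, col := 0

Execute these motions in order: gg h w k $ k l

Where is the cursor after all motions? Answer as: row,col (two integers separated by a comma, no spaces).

After 1 (gg): row=0 col=0 char='_'
After 2 (h): row=0 col=0 char='_'
After 3 (w): row=0 col=2 char='n'
After 4 (k): row=0 col=2 char='n'
After 5 ($): row=0 col=20 char='w'
After 6 (k): row=0 col=20 char='w'
After 7 (l): row=0 col=20 char='w'

Answer: 0,20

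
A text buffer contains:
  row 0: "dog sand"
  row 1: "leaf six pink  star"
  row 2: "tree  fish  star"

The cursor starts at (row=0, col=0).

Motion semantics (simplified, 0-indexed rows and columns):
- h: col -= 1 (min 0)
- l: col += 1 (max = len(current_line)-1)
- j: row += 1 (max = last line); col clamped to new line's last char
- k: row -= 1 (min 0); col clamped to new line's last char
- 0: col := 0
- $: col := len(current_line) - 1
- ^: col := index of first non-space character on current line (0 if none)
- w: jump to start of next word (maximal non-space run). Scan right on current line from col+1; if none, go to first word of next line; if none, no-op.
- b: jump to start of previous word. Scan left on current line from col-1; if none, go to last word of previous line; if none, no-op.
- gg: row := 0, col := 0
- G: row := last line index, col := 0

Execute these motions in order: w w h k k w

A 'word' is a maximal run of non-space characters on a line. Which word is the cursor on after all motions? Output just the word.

After 1 (w): row=0 col=4 char='s'
After 2 (w): row=1 col=0 char='l'
After 3 (h): row=1 col=0 char='l'
After 4 (k): row=0 col=0 char='d'
After 5 (k): row=0 col=0 char='d'
After 6 (w): row=0 col=4 char='s'

Answer: sand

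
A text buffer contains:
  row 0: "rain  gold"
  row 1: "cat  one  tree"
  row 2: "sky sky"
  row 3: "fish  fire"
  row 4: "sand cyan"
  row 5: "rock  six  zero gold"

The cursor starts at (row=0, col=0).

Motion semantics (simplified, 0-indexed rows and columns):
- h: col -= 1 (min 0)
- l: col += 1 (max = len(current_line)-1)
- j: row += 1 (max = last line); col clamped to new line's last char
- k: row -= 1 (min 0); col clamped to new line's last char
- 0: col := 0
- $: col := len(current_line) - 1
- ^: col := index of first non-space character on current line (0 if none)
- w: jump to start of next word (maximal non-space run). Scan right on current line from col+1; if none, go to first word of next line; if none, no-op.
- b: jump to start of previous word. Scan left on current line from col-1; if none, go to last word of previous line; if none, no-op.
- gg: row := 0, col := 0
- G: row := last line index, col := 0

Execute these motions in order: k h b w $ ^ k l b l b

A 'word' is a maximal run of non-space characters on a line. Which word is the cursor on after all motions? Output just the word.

Answer: rain

Derivation:
After 1 (k): row=0 col=0 char='r'
After 2 (h): row=0 col=0 char='r'
After 3 (b): row=0 col=0 char='r'
After 4 (w): row=0 col=6 char='g'
After 5 ($): row=0 col=9 char='d'
After 6 (^): row=0 col=0 char='r'
After 7 (k): row=0 col=0 char='r'
After 8 (l): row=0 col=1 char='a'
After 9 (b): row=0 col=0 char='r'
After 10 (l): row=0 col=1 char='a'
After 11 (b): row=0 col=0 char='r'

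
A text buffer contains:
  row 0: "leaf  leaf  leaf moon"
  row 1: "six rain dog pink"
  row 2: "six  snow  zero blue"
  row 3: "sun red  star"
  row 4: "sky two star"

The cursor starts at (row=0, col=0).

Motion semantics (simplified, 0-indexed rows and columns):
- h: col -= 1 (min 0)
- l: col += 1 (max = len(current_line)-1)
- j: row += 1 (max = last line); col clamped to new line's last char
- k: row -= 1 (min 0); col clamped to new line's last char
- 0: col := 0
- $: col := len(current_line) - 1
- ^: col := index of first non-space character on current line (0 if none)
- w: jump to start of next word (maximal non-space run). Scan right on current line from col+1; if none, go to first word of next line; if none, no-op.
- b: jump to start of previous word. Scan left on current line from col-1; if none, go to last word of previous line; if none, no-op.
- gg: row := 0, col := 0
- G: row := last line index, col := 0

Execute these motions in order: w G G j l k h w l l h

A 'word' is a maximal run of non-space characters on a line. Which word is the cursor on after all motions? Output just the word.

After 1 (w): row=0 col=6 char='l'
After 2 (G): row=4 col=0 char='s'
After 3 (G): row=4 col=0 char='s'
After 4 (j): row=4 col=0 char='s'
After 5 (l): row=4 col=1 char='k'
After 6 (k): row=3 col=1 char='u'
After 7 (h): row=3 col=0 char='s'
After 8 (w): row=3 col=4 char='r'
After 9 (l): row=3 col=5 char='e'
After 10 (l): row=3 col=6 char='d'
After 11 (h): row=3 col=5 char='e'

Answer: red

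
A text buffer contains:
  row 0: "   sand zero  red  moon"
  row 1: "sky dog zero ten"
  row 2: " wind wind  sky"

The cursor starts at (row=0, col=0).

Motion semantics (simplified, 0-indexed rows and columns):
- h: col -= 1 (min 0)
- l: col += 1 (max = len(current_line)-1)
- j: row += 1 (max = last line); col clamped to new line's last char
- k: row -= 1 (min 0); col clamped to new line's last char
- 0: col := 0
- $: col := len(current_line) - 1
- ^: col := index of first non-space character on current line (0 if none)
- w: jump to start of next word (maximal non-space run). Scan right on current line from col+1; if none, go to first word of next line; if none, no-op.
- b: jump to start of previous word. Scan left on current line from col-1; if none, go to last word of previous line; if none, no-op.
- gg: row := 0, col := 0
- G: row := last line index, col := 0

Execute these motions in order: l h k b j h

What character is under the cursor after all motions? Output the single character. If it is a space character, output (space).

Answer: s

Derivation:
After 1 (l): row=0 col=1 char='_'
After 2 (h): row=0 col=0 char='_'
After 3 (k): row=0 col=0 char='_'
After 4 (b): row=0 col=0 char='_'
After 5 (j): row=1 col=0 char='s'
After 6 (h): row=1 col=0 char='s'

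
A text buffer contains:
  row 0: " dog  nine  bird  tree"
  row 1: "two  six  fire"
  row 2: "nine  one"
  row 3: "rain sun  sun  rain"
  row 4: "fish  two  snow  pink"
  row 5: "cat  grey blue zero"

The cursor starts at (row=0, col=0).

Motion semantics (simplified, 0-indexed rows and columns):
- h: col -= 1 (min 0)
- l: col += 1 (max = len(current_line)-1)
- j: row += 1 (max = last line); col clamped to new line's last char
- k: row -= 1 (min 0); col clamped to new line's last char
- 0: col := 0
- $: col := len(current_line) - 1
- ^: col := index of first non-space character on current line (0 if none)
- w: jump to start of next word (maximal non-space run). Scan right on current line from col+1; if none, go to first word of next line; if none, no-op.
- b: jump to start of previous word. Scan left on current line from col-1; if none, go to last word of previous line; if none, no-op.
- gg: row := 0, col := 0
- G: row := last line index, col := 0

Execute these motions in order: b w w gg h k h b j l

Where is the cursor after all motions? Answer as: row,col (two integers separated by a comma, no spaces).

After 1 (b): row=0 col=0 char='_'
After 2 (w): row=0 col=1 char='d'
After 3 (w): row=0 col=6 char='n'
After 4 (gg): row=0 col=0 char='_'
After 5 (h): row=0 col=0 char='_'
After 6 (k): row=0 col=0 char='_'
After 7 (h): row=0 col=0 char='_'
After 8 (b): row=0 col=0 char='_'
After 9 (j): row=1 col=0 char='t'
After 10 (l): row=1 col=1 char='w'

Answer: 1,1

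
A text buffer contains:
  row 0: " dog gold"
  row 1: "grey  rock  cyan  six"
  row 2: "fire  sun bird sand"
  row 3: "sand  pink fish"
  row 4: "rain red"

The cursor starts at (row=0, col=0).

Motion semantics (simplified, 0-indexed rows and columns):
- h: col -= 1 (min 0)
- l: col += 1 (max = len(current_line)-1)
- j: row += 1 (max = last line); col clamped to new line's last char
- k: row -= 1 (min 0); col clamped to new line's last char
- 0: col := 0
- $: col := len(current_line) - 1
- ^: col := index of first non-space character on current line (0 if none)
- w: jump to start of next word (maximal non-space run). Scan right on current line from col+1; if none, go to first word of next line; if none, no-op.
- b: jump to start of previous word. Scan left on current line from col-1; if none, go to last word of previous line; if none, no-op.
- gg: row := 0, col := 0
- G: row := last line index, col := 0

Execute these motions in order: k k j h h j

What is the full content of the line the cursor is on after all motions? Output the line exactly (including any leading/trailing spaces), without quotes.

After 1 (k): row=0 col=0 char='_'
After 2 (k): row=0 col=0 char='_'
After 3 (j): row=1 col=0 char='g'
After 4 (h): row=1 col=0 char='g'
After 5 (h): row=1 col=0 char='g'
After 6 (j): row=2 col=0 char='f'

Answer: fire  sun bird sand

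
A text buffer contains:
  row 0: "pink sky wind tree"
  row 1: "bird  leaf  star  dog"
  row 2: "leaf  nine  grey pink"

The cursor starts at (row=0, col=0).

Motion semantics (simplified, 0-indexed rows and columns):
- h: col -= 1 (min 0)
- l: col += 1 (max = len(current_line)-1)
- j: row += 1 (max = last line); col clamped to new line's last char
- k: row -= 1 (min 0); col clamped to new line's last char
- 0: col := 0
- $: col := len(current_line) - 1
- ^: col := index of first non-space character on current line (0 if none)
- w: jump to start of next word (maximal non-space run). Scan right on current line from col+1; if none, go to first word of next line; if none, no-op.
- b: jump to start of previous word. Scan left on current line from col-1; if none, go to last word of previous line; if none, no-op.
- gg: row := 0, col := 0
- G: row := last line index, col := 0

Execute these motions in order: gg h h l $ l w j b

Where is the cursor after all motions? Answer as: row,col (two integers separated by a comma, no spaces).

Answer: 1,18

Derivation:
After 1 (gg): row=0 col=0 char='p'
After 2 (h): row=0 col=0 char='p'
After 3 (h): row=0 col=0 char='p'
After 4 (l): row=0 col=1 char='i'
After 5 ($): row=0 col=17 char='e'
After 6 (l): row=0 col=17 char='e'
After 7 (w): row=1 col=0 char='b'
After 8 (j): row=2 col=0 char='l'
After 9 (b): row=1 col=18 char='d'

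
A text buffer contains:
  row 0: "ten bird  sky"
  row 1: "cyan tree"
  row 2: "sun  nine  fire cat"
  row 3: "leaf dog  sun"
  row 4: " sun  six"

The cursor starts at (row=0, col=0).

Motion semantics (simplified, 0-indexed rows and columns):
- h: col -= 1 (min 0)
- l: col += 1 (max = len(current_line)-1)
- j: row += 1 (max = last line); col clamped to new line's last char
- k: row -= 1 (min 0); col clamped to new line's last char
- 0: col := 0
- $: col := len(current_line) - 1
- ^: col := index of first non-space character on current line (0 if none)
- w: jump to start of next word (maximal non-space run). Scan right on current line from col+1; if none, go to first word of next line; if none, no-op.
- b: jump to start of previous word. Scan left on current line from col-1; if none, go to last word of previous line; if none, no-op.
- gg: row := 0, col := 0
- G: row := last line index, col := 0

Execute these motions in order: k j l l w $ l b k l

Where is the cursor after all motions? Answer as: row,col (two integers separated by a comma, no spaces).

Answer: 0,6

Derivation:
After 1 (k): row=0 col=0 char='t'
After 2 (j): row=1 col=0 char='c'
After 3 (l): row=1 col=1 char='y'
After 4 (l): row=1 col=2 char='a'
After 5 (w): row=1 col=5 char='t'
After 6 ($): row=1 col=8 char='e'
After 7 (l): row=1 col=8 char='e'
After 8 (b): row=1 col=5 char='t'
After 9 (k): row=0 col=5 char='i'
After 10 (l): row=0 col=6 char='r'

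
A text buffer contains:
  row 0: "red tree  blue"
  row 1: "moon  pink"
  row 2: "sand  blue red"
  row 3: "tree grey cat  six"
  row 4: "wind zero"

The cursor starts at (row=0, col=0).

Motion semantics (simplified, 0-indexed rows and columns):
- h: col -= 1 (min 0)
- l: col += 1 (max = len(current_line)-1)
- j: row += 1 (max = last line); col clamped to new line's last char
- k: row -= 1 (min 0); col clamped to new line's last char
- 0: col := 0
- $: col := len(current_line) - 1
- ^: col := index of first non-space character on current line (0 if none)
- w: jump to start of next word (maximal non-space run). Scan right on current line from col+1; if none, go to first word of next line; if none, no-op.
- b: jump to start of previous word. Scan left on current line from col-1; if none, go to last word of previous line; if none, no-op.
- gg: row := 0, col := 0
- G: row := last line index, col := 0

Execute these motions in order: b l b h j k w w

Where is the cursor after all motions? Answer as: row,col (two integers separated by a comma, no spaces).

After 1 (b): row=0 col=0 char='r'
After 2 (l): row=0 col=1 char='e'
After 3 (b): row=0 col=0 char='r'
After 4 (h): row=0 col=0 char='r'
After 5 (j): row=1 col=0 char='m'
After 6 (k): row=0 col=0 char='r'
After 7 (w): row=0 col=4 char='t'
After 8 (w): row=0 col=10 char='b'

Answer: 0,10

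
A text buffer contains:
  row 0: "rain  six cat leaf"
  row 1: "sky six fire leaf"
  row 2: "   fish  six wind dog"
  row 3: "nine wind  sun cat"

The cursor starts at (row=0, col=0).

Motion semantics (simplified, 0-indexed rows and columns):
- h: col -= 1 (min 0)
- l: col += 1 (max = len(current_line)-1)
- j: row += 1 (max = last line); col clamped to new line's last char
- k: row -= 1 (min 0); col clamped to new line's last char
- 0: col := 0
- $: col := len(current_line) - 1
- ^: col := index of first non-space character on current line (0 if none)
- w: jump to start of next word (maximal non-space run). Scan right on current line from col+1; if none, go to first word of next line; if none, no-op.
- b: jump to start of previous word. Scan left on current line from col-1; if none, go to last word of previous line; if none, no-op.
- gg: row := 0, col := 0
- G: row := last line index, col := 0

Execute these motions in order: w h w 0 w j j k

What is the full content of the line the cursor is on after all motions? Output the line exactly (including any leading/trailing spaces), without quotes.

Answer: sky six fire leaf

Derivation:
After 1 (w): row=0 col=6 char='s'
After 2 (h): row=0 col=5 char='_'
After 3 (w): row=0 col=6 char='s'
After 4 (0): row=0 col=0 char='r'
After 5 (w): row=0 col=6 char='s'
After 6 (j): row=1 col=6 char='x'
After 7 (j): row=2 col=6 char='h'
After 8 (k): row=1 col=6 char='x'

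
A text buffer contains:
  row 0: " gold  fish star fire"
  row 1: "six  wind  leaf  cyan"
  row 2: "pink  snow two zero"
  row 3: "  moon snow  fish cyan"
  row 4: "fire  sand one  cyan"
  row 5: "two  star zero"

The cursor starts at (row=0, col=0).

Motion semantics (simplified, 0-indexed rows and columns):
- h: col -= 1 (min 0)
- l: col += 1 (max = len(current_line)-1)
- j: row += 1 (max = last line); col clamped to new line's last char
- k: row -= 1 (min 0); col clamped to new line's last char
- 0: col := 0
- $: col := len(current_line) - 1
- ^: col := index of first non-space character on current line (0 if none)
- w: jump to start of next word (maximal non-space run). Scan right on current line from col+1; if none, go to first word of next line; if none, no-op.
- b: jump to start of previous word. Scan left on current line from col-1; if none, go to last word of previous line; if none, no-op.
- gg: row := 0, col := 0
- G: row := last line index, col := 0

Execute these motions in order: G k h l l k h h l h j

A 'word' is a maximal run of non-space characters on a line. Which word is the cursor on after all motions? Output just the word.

After 1 (G): row=5 col=0 char='t'
After 2 (k): row=4 col=0 char='f'
After 3 (h): row=4 col=0 char='f'
After 4 (l): row=4 col=1 char='i'
After 5 (l): row=4 col=2 char='r'
After 6 (k): row=3 col=2 char='m'
After 7 (h): row=3 col=1 char='_'
After 8 (h): row=3 col=0 char='_'
After 9 (l): row=3 col=1 char='_'
After 10 (h): row=3 col=0 char='_'
After 11 (j): row=4 col=0 char='f'

Answer: fire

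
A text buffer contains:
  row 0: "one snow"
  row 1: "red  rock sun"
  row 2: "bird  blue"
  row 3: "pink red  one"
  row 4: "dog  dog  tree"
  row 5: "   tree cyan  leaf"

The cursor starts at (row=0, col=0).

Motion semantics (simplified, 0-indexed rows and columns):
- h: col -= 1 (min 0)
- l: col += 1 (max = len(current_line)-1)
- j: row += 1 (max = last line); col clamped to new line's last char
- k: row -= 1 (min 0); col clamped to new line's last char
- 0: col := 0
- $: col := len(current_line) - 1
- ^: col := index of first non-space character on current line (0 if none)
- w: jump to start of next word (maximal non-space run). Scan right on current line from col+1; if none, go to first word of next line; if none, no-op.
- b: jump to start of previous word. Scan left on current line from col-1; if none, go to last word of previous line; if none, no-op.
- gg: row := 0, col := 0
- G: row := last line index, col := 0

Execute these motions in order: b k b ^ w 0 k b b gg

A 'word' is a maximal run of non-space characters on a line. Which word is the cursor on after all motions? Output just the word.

Answer: one

Derivation:
After 1 (b): row=0 col=0 char='o'
After 2 (k): row=0 col=0 char='o'
After 3 (b): row=0 col=0 char='o'
After 4 (^): row=0 col=0 char='o'
After 5 (w): row=0 col=4 char='s'
After 6 (0): row=0 col=0 char='o'
After 7 (k): row=0 col=0 char='o'
After 8 (b): row=0 col=0 char='o'
After 9 (b): row=0 col=0 char='o'
After 10 (gg): row=0 col=0 char='o'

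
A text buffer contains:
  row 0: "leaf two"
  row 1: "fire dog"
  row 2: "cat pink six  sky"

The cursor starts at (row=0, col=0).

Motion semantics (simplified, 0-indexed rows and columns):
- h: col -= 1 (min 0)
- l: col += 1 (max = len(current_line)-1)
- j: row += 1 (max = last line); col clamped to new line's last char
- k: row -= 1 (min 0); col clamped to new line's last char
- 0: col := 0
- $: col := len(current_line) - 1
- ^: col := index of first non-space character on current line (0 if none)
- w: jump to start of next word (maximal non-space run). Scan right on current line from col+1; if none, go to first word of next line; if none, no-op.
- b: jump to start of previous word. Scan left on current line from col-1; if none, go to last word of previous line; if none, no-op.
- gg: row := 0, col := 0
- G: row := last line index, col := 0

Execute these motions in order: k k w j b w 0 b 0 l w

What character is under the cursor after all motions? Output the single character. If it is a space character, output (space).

After 1 (k): row=0 col=0 char='l'
After 2 (k): row=0 col=0 char='l'
After 3 (w): row=0 col=5 char='t'
After 4 (j): row=1 col=5 char='d'
After 5 (b): row=1 col=0 char='f'
After 6 (w): row=1 col=5 char='d'
After 7 (0): row=1 col=0 char='f'
After 8 (b): row=0 col=5 char='t'
After 9 (0): row=0 col=0 char='l'
After 10 (l): row=0 col=1 char='e'
After 11 (w): row=0 col=5 char='t'

Answer: t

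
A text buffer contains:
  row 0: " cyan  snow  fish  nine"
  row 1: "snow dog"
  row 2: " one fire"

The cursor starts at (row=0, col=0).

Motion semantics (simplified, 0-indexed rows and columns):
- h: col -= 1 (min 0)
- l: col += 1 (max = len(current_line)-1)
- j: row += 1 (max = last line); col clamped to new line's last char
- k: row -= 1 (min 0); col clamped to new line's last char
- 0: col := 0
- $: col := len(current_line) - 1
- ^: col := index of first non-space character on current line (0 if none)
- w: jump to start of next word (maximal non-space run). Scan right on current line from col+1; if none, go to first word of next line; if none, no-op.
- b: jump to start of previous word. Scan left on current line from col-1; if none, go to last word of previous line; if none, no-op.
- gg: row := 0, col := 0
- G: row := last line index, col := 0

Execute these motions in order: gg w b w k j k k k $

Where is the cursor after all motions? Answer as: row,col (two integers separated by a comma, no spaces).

Answer: 0,22

Derivation:
After 1 (gg): row=0 col=0 char='_'
After 2 (w): row=0 col=1 char='c'
After 3 (b): row=0 col=1 char='c'
After 4 (w): row=0 col=7 char='s'
After 5 (k): row=0 col=7 char='s'
After 6 (j): row=1 col=7 char='g'
After 7 (k): row=0 col=7 char='s'
After 8 (k): row=0 col=7 char='s'
After 9 (k): row=0 col=7 char='s'
After 10 ($): row=0 col=22 char='e'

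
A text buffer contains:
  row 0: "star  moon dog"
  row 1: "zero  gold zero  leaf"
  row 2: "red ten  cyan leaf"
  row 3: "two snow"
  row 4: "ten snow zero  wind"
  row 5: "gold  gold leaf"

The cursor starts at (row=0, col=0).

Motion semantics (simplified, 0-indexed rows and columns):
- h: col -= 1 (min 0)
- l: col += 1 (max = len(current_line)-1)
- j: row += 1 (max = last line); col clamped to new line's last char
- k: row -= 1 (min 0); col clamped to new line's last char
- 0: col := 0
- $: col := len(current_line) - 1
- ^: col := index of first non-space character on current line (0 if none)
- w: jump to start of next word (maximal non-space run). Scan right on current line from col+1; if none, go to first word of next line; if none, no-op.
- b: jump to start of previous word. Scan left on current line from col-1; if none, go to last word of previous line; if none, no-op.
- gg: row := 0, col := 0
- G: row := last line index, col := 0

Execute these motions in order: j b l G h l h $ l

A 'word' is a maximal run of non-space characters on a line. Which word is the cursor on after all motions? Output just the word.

After 1 (j): row=1 col=0 char='z'
After 2 (b): row=0 col=11 char='d'
After 3 (l): row=0 col=12 char='o'
After 4 (G): row=5 col=0 char='g'
After 5 (h): row=5 col=0 char='g'
After 6 (l): row=5 col=1 char='o'
After 7 (h): row=5 col=0 char='g'
After 8 ($): row=5 col=14 char='f'
After 9 (l): row=5 col=14 char='f'

Answer: leaf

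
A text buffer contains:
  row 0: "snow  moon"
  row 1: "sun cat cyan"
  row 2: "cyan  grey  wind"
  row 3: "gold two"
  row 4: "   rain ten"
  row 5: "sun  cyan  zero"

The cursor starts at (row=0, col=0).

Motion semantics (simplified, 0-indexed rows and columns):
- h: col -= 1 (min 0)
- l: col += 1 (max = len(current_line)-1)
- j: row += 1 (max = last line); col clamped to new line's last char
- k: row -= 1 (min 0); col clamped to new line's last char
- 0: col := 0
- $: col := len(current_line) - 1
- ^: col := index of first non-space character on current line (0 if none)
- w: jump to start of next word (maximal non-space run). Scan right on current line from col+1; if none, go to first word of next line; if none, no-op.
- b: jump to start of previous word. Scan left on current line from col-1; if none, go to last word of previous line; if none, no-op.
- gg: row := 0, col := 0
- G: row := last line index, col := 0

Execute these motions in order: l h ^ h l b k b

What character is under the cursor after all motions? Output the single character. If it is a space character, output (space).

Answer: s

Derivation:
After 1 (l): row=0 col=1 char='n'
After 2 (h): row=0 col=0 char='s'
After 3 (^): row=0 col=0 char='s'
After 4 (h): row=0 col=0 char='s'
After 5 (l): row=0 col=1 char='n'
After 6 (b): row=0 col=0 char='s'
After 7 (k): row=0 col=0 char='s'
After 8 (b): row=0 col=0 char='s'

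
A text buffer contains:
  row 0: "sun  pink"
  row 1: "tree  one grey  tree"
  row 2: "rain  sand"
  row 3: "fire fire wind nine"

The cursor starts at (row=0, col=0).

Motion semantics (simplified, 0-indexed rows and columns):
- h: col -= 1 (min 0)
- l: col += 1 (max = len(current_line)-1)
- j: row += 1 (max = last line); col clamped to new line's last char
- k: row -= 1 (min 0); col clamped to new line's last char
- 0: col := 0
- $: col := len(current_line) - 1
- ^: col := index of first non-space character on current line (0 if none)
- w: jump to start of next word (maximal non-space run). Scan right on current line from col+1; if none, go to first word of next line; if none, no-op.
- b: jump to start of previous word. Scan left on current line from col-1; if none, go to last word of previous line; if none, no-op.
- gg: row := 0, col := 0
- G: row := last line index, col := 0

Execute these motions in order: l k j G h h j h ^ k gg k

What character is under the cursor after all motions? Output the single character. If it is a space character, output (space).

After 1 (l): row=0 col=1 char='u'
After 2 (k): row=0 col=1 char='u'
After 3 (j): row=1 col=1 char='r'
After 4 (G): row=3 col=0 char='f'
After 5 (h): row=3 col=0 char='f'
After 6 (h): row=3 col=0 char='f'
After 7 (j): row=3 col=0 char='f'
After 8 (h): row=3 col=0 char='f'
After 9 (^): row=3 col=0 char='f'
After 10 (k): row=2 col=0 char='r'
After 11 (gg): row=0 col=0 char='s'
After 12 (k): row=0 col=0 char='s'

Answer: s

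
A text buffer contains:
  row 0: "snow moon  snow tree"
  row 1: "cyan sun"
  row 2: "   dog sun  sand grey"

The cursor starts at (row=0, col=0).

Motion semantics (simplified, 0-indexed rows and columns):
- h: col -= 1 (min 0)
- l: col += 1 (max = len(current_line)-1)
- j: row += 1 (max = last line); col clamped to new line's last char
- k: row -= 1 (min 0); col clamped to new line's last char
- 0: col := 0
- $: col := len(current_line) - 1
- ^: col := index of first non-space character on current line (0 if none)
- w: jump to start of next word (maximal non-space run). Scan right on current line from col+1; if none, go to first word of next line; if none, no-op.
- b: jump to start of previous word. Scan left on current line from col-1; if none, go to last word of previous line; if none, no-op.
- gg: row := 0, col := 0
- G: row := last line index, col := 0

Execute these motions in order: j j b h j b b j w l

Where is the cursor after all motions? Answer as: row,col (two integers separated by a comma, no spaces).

Answer: 2,8

Derivation:
After 1 (j): row=1 col=0 char='c'
After 2 (j): row=2 col=0 char='_'
After 3 (b): row=1 col=5 char='s'
After 4 (h): row=1 col=4 char='_'
After 5 (j): row=2 col=4 char='o'
After 6 (b): row=2 col=3 char='d'
After 7 (b): row=1 col=5 char='s'
After 8 (j): row=2 col=5 char='g'
After 9 (w): row=2 col=7 char='s'
After 10 (l): row=2 col=8 char='u'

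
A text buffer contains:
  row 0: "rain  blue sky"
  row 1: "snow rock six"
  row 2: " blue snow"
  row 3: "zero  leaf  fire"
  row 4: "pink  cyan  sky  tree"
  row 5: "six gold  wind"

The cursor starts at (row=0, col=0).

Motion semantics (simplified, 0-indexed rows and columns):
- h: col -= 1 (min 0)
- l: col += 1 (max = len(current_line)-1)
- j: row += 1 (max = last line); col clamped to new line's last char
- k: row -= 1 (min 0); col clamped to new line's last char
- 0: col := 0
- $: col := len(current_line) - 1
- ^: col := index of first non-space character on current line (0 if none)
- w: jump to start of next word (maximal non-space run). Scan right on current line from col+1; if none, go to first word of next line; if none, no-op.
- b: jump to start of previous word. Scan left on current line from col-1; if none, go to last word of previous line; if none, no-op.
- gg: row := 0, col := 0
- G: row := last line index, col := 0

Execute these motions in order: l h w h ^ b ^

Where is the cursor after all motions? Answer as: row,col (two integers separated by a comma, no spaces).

Answer: 0,0

Derivation:
After 1 (l): row=0 col=1 char='a'
After 2 (h): row=0 col=0 char='r'
After 3 (w): row=0 col=6 char='b'
After 4 (h): row=0 col=5 char='_'
After 5 (^): row=0 col=0 char='r'
After 6 (b): row=0 col=0 char='r'
After 7 (^): row=0 col=0 char='r'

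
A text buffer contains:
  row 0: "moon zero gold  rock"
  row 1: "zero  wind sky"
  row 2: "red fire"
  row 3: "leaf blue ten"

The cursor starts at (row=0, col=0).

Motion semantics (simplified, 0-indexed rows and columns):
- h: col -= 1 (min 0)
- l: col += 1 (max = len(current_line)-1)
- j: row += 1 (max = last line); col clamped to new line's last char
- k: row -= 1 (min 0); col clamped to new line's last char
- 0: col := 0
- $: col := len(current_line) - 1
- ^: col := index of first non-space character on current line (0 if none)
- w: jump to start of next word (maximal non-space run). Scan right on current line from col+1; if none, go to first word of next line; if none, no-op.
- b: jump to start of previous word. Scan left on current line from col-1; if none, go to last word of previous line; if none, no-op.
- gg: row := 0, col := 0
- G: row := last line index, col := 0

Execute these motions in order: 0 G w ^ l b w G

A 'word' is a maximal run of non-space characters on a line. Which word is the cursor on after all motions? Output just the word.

Answer: leaf

Derivation:
After 1 (0): row=0 col=0 char='m'
After 2 (G): row=3 col=0 char='l'
After 3 (w): row=3 col=5 char='b'
After 4 (^): row=3 col=0 char='l'
After 5 (l): row=3 col=1 char='e'
After 6 (b): row=3 col=0 char='l'
After 7 (w): row=3 col=5 char='b'
After 8 (G): row=3 col=0 char='l'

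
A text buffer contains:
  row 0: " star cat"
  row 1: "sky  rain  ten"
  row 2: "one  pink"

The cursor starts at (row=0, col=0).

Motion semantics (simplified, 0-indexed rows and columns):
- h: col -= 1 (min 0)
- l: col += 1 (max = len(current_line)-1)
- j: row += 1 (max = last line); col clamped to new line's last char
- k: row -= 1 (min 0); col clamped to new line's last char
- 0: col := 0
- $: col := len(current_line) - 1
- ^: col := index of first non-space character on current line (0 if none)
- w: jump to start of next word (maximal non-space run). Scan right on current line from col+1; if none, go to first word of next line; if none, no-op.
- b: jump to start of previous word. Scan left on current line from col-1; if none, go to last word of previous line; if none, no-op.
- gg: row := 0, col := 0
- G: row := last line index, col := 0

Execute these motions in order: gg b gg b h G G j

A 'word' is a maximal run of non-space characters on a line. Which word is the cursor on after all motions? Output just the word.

After 1 (gg): row=0 col=0 char='_'
After 2 (b): row=0 col=0 char='_'
After 3 (gg): row=0 col=0 char='_'
After 4 (b): row=0 col=0 char='_'
After 5 (h): row=0 col=0 char='_'
After 6 (G): row=2 col=0 char='o'
After 7 (G): row=2 col=0 char='o'
After 8 (j): row=2 col=0 char='o'

Answer: one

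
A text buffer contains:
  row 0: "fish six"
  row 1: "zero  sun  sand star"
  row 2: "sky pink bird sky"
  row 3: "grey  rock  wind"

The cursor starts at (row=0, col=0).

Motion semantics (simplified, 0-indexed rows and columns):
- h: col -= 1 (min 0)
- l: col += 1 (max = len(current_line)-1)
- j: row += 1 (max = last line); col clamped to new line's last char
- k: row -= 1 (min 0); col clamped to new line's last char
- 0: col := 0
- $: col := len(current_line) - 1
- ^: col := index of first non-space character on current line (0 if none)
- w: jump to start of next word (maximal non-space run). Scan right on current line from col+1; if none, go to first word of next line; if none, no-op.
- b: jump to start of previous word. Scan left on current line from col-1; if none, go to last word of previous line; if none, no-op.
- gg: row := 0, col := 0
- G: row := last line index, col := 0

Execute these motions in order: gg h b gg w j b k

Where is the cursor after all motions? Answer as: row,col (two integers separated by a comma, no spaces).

Answer: 0,0

Derivation:
After 1 (gg): row=0 col=0 char='f'
After 2 (h): row=0 col=0 char='f'
After 3 (b): row=0 col=0 char='f'
After 4 (gg): row=0 col=0 char='f'
After 5 (w): row=0 col=5 char='s'
After 6 (j): row=1 col=5 char='_'
After 7 (b): row=1 col=0 char='z'
After 8 (k): row=0 col=0 char='f'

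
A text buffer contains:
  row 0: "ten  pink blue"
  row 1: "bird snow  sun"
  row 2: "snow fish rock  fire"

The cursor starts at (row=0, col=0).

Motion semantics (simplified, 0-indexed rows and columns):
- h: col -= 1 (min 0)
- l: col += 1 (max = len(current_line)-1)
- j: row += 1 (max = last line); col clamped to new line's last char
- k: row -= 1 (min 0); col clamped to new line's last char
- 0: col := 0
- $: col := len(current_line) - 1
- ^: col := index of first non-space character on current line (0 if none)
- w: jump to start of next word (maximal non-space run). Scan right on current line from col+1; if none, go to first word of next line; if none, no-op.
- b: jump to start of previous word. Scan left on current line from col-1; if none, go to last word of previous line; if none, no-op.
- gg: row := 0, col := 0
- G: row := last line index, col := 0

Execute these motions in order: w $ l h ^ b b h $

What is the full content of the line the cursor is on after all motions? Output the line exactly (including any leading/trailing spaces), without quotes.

Answer: ten  pink blue

Derivation:
After 1 (w): row=0 col=5 char='p'
After 2 ($): row=0 col=13 char='e'
After 3 (l): row=0 col=13 char='e'
After 4 (h): row=0 col=12 char='u'
After 5 (^): row=0 col=0 char='t'
After 6 (b): row=0 col=0 char='t'
After 7 (b): row=0 col=0 char='t'
After 8 (h): row=0 col=0 char='t'
After 9 ($): row=0 col=13 char='e'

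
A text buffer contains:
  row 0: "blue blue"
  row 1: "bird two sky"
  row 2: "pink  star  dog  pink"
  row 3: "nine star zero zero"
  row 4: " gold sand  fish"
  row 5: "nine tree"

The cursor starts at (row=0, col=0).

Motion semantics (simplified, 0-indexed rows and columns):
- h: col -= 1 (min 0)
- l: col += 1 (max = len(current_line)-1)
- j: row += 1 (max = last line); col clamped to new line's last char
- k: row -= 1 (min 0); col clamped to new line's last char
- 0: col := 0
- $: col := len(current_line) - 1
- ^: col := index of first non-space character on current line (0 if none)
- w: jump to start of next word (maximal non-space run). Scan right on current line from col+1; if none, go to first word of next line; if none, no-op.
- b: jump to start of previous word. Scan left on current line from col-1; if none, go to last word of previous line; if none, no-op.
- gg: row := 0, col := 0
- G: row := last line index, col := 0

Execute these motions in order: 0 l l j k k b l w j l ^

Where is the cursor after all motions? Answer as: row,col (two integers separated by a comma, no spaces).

After 1 (0): row=0 col=0 char='b'
After 2 (l): row=0 col=1 char='l'
After 3 (l): row=0 col=2 char='u'
After 4 (j): row=1 col=2 char='r'
After 5 (k): row=0 col=2 char='u'
After 6 (k): row=0 col=2 char='u'
After 7 (b): row=0 col=0 char='b'
After 8 (l): row=0 col=1 char='l'
After 9 (w): row=0 col=5 char='b'
After 10 (j): row=1 col=5 char='t'
After 11 (l): row=1 col=6 char='w'
After 12 (^): row=1 col=0 char='b'

Answer: 1,0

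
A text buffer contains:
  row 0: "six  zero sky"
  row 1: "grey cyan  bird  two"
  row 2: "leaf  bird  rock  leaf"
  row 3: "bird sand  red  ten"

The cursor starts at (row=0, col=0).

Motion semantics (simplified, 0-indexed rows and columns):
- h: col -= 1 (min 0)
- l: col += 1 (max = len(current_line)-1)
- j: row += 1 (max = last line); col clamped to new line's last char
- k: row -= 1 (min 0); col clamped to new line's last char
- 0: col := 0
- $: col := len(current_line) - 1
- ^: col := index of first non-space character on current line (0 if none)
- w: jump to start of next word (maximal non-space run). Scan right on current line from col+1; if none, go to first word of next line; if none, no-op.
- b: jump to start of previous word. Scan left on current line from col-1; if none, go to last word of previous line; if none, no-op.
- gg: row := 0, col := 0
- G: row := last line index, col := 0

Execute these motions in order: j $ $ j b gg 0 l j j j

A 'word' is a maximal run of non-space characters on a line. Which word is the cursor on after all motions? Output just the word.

After 1 (j): row=1 col=0 char='g'
After 2 ($): row=1 col=19 char='o'
After 3 ($): row=1 col=19 char='o'
After 4 (j): row=2 col=19 char='e'
After 5 (b): row=2 col=18 char='l'
After 6 (gg): row=0 col=0 char='s'
After 7 (0): row=0 col=0 char='s'
After 8 (l): row=0 col=1 char='i'
After 9 (j): row=1 col=1 char='r'
After 10 (j): row=2 col=1 char='e'
After 11 (j): row=3 col=1 char='i'

Answer: bird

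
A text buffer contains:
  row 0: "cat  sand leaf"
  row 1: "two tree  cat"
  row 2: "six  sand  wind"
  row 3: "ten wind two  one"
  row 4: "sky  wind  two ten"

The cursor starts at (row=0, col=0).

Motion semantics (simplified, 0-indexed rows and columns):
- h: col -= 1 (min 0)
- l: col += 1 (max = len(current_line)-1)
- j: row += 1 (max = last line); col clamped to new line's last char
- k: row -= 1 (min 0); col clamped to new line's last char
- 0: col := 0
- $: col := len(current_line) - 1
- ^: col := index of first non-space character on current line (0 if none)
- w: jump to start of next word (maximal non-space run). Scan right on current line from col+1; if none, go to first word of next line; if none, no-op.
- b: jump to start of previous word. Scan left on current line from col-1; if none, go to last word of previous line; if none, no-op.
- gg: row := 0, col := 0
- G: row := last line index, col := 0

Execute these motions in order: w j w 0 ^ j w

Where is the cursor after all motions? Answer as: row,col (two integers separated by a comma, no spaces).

After 1 (w): row=0 col=5 char='s'
After 2 (j): row=1 col=5 char='r'
After 3 (w): row=1 col=10 char='c'
After 4 (0): row=1 col=0 char='t'
After 5 (^): row=1 col=0 char='t'
After 6 (j): row=2 col=0 char='s'
After 7 (w): row=2 col=5 char='s'

Answer: 2,5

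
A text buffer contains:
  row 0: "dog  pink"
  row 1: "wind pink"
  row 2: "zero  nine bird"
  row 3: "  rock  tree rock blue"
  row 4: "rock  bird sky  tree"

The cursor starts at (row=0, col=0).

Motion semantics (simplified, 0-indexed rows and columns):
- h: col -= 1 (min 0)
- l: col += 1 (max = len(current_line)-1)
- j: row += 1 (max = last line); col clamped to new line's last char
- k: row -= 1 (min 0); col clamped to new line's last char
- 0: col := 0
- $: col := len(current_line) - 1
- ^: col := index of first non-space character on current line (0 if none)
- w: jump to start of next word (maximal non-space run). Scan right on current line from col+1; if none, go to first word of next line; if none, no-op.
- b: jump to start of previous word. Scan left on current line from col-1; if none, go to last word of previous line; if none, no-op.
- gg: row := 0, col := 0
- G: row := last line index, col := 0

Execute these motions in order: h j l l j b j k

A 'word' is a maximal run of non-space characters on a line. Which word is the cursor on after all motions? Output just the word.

Answer: zero

Derivation:
After 1 (h): row=0 col=0 char='d'
After 2 (j): row=1 col=0 char='w'
After 3 (l): row=1 col=1 char='i'
After 4 (l): row=1 col=2 char='n'
After 5 (j): row=2 col=2 char='r'
After 6 (b): row=2 col=0 char='z'
After 7 (j): row=3 col=0 char='_'
After 8 (k): row=2 col=0 char='z'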